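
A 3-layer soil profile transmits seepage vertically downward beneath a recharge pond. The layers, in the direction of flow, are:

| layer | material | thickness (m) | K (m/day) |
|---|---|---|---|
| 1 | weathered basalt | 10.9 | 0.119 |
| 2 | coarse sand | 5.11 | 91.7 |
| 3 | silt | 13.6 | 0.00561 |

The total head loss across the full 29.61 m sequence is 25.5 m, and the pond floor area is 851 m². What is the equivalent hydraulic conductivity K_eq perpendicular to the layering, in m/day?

Flow is perpendicular to layering, so the layers act in series and the equivalent K is the thickness-weighted harmonic mean.
Total thickness L = 10.9 + 5.11 + 13.6 = 29.61 m.
Σ(b_i/K_i) = 10.9/0.119 + 5.11/91.7 + 13.6/0.00561 = 2516 d.
K_eq = L / Σ(b_i/K_i) = 29.61 / 2516 = 0.01177 m/day.

0.0118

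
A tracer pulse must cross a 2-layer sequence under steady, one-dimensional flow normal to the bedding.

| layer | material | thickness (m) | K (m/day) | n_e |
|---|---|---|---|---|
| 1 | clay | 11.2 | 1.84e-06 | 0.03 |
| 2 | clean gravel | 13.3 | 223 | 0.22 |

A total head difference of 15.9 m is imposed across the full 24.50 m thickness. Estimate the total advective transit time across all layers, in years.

3420

With flow normal to the layers, continuity requires the same specific discharge q through every layer.
Σ(b_i/K_i) = 11.2/1.84e-06 + 13.3/223 = 6.087e+06 d.
q = Δh / Σ(b_i/K_i) = 15.9 / 6.087e+06 = 2.612e-06 m/day.
In each layer the seepage velocity is v_i = q/n_i, so the layer transit time is t_i = b_i·n_i / q:
  layer 1 (clay): t_1 = 11.2 × 0.03 / 2.612e-06 = 1.286e+05 d
  layer 2 (clean gravel): t_2 = 13.3 × 0.22 / 2.612e-06 = 1.120e+06 d
Total t = Σ t_i = 1.249e+06 days = 3419 years.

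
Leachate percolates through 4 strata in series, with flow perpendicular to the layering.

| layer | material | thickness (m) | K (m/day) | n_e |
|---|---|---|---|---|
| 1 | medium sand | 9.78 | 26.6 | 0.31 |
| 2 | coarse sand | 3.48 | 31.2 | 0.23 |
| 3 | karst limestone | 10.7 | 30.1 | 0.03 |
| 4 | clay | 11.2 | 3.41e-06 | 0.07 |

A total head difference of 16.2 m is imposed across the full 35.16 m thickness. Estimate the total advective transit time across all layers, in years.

2740

With flow normal to the layers, continuity requires the same specific discharge q through every layer.
Σ(b_i/K_i) = 9.78/26.6 + 3.48/31.2 + 10.7/30.1 + 11.2/3.41e-06 = 3.284e+06 d.
q = Δh / Σ(b_i/K_i) = 16.2 / 3.284e+06 = 4.932e-06 m/day.
In each layer the seepage velocity is v_i = q/n_i, so the layer transit time is t_i = b_i·n_i / q:
  layer 1 (medium sand): t_1 = 9.78 × 0.31 / 4.932e-06 = 6.147e+05 d
  layer 2 (coarse sand): t_2 = 3.48 × 0.23 / 4.932e-06 = 1.623e+05 d
  layer 3 (karst limestone): t_3 = 10.7 × 0.03 / 4.932e-06 = 65081 d
  layer 4 (clay): t_4 = 11.2 × 0.07 / 4.932e-06 = 1.590e+05 d
Total t = Σ t_i = 1.001e+06 days = 2741 years.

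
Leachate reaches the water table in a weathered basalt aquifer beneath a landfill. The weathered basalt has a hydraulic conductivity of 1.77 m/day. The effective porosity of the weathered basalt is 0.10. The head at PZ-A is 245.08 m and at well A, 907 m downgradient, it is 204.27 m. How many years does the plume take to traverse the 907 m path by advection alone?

3.12

Hydraulic gradient i = (245.08 − 204.27) / 907 = 40.81 / 907 = 0.04499.
Darcy flux q = K · i = 1.770 × 0.04499 = 0.07964 m/day.
Seepage velocity v = q / n_e = 0.07964 / 0.10 = 0.7964 m/day.
Travel time t = L / v = 907 / 0.7964 = 1139 days = 3.118 years.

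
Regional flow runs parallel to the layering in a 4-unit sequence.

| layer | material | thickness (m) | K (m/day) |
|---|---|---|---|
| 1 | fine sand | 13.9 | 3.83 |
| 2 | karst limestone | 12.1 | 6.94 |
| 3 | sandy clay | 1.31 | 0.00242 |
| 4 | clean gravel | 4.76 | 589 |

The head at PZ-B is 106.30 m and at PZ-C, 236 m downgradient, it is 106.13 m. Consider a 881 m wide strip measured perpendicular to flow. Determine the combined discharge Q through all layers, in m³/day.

Flow is parallel to layering, so each bed carries its own Darcy discharge and the transmissivities add.
Σ(K_i·b_i) = 3.83×13.9 + 6.94×12.1 + 0.00242×1.31 + 589×4.76 = 2941 m²/day.
Hydraulic gradient i = (106.30 − 106.13) / 236 = 0.17 / 236 = 0.0007203.
Q = Σ(K_i·b_i) · W · i = 2941 × 881 × 0.0007203 = 1866 m³/day.

1870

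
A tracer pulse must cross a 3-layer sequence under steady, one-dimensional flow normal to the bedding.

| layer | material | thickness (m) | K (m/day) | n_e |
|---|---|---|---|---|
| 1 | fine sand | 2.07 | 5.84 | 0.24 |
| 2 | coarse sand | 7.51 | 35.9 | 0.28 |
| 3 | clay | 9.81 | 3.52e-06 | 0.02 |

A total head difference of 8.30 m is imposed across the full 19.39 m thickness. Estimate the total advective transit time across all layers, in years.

With flow normal to the layers, continuity requires the same specific discharge q through every layer.
Σ(b_i/K_i) = 2.07/5.84 + 7.51/35.9 + 9.81/3.52e-06 = 2.787e+06 d.
q = Δh / Σ(b_i/K_i) = 8.30 / 2.787e+06 = 2.978e-06 m/day.
In each layer the seepage velocity is v_i = q/n_i, so the layer transit time is t_i = b_i·n_i / q:
  layer 1 (fine sand): t_1 = 2.07 × 0.24 / 2.978e-06 = 1.668e+05 d
  layer 2 (coarse sand): t_2 = 7.51 × 0.28 / 2.978e-06 = 7.061e+05 d
  layer 3 (clay): t_3 = 9.81 × 0.02 / 2.978e-06 = 65879 d
Total t = Σ t_i = 9.388e+05 days = 2570 years.

2570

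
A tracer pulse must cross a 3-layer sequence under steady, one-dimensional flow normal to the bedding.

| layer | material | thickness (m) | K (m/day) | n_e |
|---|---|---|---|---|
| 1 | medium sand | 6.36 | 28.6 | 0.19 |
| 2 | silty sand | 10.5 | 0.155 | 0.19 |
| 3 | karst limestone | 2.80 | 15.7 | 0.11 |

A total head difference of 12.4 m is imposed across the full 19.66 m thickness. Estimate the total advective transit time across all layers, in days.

With flow normal to the layers, continuity requires the same specific discharge q through every layer.
Σ(b_i/K_i) = 6.36/28.6 + 10.5/0.155 + 2.80/15.7 = 68.14 d.
q = Δh / Σ(b_i/K_i) = 12.4 / 68.14 = 0.1820 m/day.
In each layer the seepage velocity is v_i = q/n_i, so the layer transit time is t_i = b_i·n_i / q:
  layer 1 (medium sand): t_1 = 6.36 × 0.19 / 0.1820 = 6.641 d
  layer 2 (silty sand): t_2 = 10.5 × 0.19 / 0.1820 = 10.96 d
  layer 3 (karst limestone): t_3 = 2.80 × 0.11 / 0.1820 = 1.693 d
Total t = Σ t_i = 19.30 days.

19.3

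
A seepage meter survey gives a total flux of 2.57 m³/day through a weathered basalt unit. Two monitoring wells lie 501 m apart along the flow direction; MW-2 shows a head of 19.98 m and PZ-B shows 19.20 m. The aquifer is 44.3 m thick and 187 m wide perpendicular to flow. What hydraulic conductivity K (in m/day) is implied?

Cross-sectional area A = 187 × 44.3 = 8284 m².
Hydraulic gradient i = (19.98 − 19.20) / 501 = 0.78 / 501 = 0.001557.
From Q = K·A·i, K = Q / (A·i) = 2.57 / (8284 × 0.001557) = 0.1993 m/day.

0.199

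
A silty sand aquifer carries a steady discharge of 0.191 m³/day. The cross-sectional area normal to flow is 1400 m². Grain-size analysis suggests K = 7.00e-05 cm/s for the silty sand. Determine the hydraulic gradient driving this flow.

Convert K: 7.00e-05 cm/s × 864 = 0.06048 m/day.
From Q = K·A·i, i = Q / (K·A) = 0.191 / (0.06048 × 1400) = 0.002256.

0.00226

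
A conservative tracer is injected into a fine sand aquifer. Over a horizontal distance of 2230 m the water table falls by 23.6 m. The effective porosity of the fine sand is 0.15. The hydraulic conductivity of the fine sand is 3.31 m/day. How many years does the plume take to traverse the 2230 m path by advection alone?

Hydraulic gradient i = Δh / L = 23.6 / 2230 = 0.01058.
Darcy flux q = K · i = 3.310 × 0.01058 = 0.03503 m/day.
Seepage velocity v = q / n_e = 0.03503 / 0.15 = 0.2335 m/day.
Travel time t = L / v = 2230 / 0.2335 = 9549 days = 26.14 years.

26.1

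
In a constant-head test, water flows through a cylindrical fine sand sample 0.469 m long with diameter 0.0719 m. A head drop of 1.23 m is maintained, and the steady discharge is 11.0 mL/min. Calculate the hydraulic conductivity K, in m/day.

1.49

Cross-sectional area A = π·(d/2)² = π × (0.0719/2)² = 0.004060 m².
Convert discharge: 11.0 mL/min = 1.833e-07 m³/s.
Darcy's law rearranged: K = Q·L / (A·Δh) = 1.833e-07 × 0.469 / (0.004060 × 1.23) = 1.722e-05 m/s = 1.488 m/day.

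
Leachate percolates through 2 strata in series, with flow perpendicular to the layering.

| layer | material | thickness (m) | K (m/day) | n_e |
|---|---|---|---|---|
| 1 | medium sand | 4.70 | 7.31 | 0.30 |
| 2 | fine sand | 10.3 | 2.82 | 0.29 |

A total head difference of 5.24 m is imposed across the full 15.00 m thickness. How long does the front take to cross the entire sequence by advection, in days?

3.60

With flow normal to the layers, continuity requires the same specific discharge q through every layer.
Σ(b_i/K_i) = 4.70/7.31 + 10.3/2.82 = 4.295 d.
q = Δh / Σ(b_i/K_i) = 5.24 / 4.295 = 1.220 m/day.
In each layer the seepage velocity is v_i = q/n_i, so the layer transit time is t_i = b_i·n_i / q:
  layer 1 (medium sand): t_1 = 4.70 × 0.30 / 1.220 = 1.156 d
  layer 2 (fine sand): t_2 = 10.3 × 0.29 / 1.220 = 2.449 d
Total t = Σ t_i = 3.604 days.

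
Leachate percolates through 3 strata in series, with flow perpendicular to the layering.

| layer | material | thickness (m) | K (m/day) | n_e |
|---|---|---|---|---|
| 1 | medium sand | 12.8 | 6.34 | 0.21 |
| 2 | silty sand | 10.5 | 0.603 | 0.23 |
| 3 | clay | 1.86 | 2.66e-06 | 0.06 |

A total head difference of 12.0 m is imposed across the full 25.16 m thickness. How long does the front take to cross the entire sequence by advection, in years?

With flow normal to the layers, continuity requires the same specific discharge q through every layer.
Σ(b_i/K_i) = 12.8/6.34 + 10.5/0.603 + 1.86/2.66e-06 = 6.993e+05 d.
q = Δh / Σ(b_i/K_i) = 12.0 / 6.993e+05 = 1.716e-05 m/day.
In each layer the seepage velocity is v_i = q/n_i, so the layer transit time is t_i = b_i·n_i / q:
  layer 1 (medium sand): t_1 = 12.8 × 0.21 / 1.716e-05 = 1.566e+05 d
  layer 2 (silty sand): t_2 = 10.5 × 0.23 / 1.716e-05 = 1.407e+05 d
  layer 3 (clay): t_3 = 1.86 × 0.06 / 1.716e-05 = 6503 d
Total t = Σ t_i = 3.039e+05 days = 831.9 years.

832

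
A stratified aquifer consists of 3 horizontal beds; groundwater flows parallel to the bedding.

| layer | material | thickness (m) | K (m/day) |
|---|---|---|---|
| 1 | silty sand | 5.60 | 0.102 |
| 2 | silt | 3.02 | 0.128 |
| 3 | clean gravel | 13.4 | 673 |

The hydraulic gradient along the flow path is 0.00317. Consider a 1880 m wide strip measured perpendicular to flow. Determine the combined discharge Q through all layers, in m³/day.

53800

Flow is parallel to layering, so each bed carries its own Darcy discharge and the transmissivities add.
Σ(K_i·b_i) = 0.102×5.60 + 0.128×3.02 + 673×13.4 = 9019 m²/day.
Hydraulic gradient i = 0.00317.
Q = Σ(K_i·b_i) · W · i = 9019 × 1880 × 0.003170 = 53751 m³/day.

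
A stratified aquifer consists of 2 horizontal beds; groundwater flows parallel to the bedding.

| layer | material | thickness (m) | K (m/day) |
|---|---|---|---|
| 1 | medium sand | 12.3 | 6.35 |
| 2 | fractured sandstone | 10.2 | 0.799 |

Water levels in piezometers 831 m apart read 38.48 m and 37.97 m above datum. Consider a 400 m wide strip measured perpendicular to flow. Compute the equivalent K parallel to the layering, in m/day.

3.83

Flow is parallel to layering, so each bed carries its own Darcy discharge and the transmissivities add.
Σ(K_i·b_i) = 6.35×12.3 + 0.799×10.2 = 86.25 m²/day.
Total thickness b = 22.50 m, so K_eq = Σ(K_i·b_i)/b = 3.834 m/day.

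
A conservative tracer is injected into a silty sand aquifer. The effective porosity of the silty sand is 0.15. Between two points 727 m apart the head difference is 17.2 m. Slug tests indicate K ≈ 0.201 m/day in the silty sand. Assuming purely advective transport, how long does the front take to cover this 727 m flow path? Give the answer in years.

Hydraulic gradient i = Δh / L = 17.2 / 727 = 0.02366.
Darcy flux q = K · i = 0.2010 × 0.02366 = 0.004755 m/day.
Seepage velocity v = q / n_e = 0.004755 / 0.15 = 0.03170 m/day.
Travel time t = L / v = 727 / 0.03170 = 22932 days = 62.78 years.

62.8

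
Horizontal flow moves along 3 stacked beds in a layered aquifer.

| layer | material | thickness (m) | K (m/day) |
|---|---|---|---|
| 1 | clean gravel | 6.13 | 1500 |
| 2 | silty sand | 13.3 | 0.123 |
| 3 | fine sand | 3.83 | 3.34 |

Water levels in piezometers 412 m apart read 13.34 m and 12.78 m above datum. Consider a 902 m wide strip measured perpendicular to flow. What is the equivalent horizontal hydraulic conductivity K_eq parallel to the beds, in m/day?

396

Flow is parallel to layering, so each bed carries its own Darcy discharge and the transmissivities add.
Σ(K_i·b_i) = 1500×6.13 + 0.123×13.3 + 3.34×3.83 = 9209 m²/day.
Total thickness b = 23.26 m, so K_eq = Σ(K_i·b_i)/b = 395.9 m/day.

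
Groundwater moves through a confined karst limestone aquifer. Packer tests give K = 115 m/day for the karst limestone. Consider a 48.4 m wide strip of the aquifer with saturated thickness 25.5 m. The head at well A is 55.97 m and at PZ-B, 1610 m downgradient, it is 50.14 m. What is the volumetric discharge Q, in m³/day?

Cross-sectional area A = 48.4 × 25.5 = 1234 m².
Hydraulic gradient i = (55.97 − 50.14) / 1610 = 5.83 / 1610 = 0.003621.
Darcy's law: Q = K · A · i = 115.0 × 1234 × 0.003621 = 514.0 m³/day.

514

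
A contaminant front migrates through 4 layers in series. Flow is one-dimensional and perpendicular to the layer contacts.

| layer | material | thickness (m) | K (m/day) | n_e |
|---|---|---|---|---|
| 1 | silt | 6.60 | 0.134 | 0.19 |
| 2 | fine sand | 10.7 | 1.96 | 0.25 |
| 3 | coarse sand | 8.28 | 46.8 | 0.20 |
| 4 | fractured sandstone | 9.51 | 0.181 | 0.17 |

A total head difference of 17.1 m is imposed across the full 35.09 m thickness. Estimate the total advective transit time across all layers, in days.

45.2

With flow normal to the layers, continuity requires the same specific discharge q through every layer.
Σ(b_i/K_i) = 6.60/0.134 + 10.7/1.96 + 8.28/46.8 + 9.51/0.181 = 107.4 d.
q = Δh / Σ(b_i/K_i) = 17.1 / 107.4 = 0.1592 m/day.
In each layer the seepage velocity is v_i = q/n_i, so the layer transit time is t_i = b_i·n_i / q:
  layer 1 (silt): t_1 = 6.60 × 0.19 / 0.1592 = 7.878 d
  layer 2 (fine sand): t_2 = 10.7 × 0.25 / 0.1592 = 16.81 d
  layer 3 (coarse sand): t_3 = 8.28 × 0.20 / 0.1592 = 10.40 d
  layer 4 (fractured sandstone): t_4 = 9.51 × 0.17 / 0.1592 = 10.16 d
Total t = Σ t_i = 45.24 days.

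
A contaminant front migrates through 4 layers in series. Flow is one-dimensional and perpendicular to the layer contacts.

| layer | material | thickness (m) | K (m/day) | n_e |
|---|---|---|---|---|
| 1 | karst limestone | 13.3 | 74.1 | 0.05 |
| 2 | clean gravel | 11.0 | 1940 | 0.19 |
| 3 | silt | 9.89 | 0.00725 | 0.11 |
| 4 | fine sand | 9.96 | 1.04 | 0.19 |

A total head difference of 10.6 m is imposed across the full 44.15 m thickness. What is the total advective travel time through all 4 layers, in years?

With flow normal to the layers, continuity requires the same specific discharge q through every layer.
Σ(b_i/K_i) = 13.3/74.1 + 11.0/1940 + 9.89/0.00725 + 9.96/1.04 = 1374 d.
q = Δh / Σ(b_i/K_i) = 10.6 / 1374 = 0.007715 m/day.
In each layer the seepage velocity is v_i = q/n_i, so the layer transit time is t_i = b_i·n_i / q:
  layer 1 (karst limestone): t_1 = 13.3 × 0.05 / 0.007715 = 86.19 d
  layer 2 (clean gravel): t_2 = 11.0 × 0.19 / 0.007715 = 270.9 d
  layer 3 (silt): t_3 = 9.89 × 0.11 / 0.007715 = 141.0 d
  layer 4 (fine sand): t_4 = 9.96 × 0.19 / 0.007715 = 245.3 d
Total t = Σ t_i = 743.4 days = 2.035 years.

2.04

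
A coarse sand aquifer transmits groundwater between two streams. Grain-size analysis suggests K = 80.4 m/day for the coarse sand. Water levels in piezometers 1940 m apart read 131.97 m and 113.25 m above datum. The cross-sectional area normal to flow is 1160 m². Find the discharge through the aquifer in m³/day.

900

Hydraulic gradient i = (131.97 − 113.25) / 1940 = 18.72 / 1940 = 0.009649.
Darcy's law: Q = K · A · i = 80.40 × 1160 × 0.009649 = 899.9 m³/day.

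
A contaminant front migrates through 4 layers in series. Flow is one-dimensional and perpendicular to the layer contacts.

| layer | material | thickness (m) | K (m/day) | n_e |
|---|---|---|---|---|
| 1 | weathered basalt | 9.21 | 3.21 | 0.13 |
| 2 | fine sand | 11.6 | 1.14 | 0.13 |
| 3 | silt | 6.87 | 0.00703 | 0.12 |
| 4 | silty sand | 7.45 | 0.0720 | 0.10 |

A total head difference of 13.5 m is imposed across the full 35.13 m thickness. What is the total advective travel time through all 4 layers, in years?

0.948

With flow normal to the layers, continuity requires the same specific discharge q through every layer.
Σ(b_i/K_i) = 9.21/3.21 + 11.6/1.14 + 6.87/0.00703 + 7.45/0.0720 = 1094 d.
q = Δh / Σ(b_i/K_i) = 13.5 / 1094 = 0.01234 m/day.
In each layer the seepage velocity is v_i = q/n_i, so the layer transit time is t_i = b_i·n_i / q:
  layer 1 (weathered basalt): t_1 = 9.21 × 0.13 / 0.01234 = 97.00 d
  layer 2 (fine sand): t_2 = 11.6 × 0.13 / 0.01234 = 122.2 d
  layer 3 (silt): t_3 = 6.87 × 0.12 / 0.01234 = 66.79 d
  layer 4 (silty sand): t_4 = 7.45 × 0.10 / 0.01234 = 60.36 d
Total t = Σ t_i = 346.3 days = 0.9482 years.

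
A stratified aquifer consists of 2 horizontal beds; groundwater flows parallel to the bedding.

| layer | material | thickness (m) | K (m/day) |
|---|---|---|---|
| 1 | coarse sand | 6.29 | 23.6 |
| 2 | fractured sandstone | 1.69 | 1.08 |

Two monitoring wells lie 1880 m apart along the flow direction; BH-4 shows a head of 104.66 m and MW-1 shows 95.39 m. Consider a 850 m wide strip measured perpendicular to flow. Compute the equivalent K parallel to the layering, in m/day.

18.8

Flow is parallel to layering, so each bed carries its own Darcy discharge and the transmissivities add.
Σ(K_i·b_i) = 23.6×6.29 + 1.08×1.69 = 150.3 m²/day.
Total thickness b = 7.980 m, so K_eq = Σ(K_i·b_i)/b = 18.83 m/day.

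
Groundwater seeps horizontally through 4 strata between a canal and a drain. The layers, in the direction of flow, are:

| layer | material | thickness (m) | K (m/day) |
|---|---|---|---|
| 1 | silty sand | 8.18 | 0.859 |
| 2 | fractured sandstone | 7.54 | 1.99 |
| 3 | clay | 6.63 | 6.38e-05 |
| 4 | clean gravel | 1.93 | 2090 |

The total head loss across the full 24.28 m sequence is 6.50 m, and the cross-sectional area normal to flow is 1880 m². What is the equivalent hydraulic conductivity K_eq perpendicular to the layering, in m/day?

0.000234

Flow is perpendicular to layering, so the layers act in series and the equivalent K is the thickness-weighted harmonic mean.
Total thickness L = 8.18 + 7.54 + 6.63 + 1.93 = 24.28 m.
Σ(b_i/K_i) = 8.18/0.859 + 7.54/1.99 + 6.63/6.38e-05 + 1.93/2090 = 1.039e+05 d.
K_eq = L / Σ(b_i/K_i) = 24.28 / 1.039e+05 = 0.0002336 m/day.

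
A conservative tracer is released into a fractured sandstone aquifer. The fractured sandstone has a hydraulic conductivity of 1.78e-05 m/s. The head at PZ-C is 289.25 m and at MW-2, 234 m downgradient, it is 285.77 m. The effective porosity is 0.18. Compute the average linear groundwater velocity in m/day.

0.127

Convert K: 1.78e-05 m/s × 86400 = 1.538 m/day.
Hydraulic gradient i = (289.25 − 285.77) / 234 = 3.48 / 234 = 0.01487.
Darcy flux q = K · i = 1.538 × 0.01487 = 0.02287 m/day.
Seepage velocity v = q / n_e = 0.02287 / 0.18 = 0.1271 m/day.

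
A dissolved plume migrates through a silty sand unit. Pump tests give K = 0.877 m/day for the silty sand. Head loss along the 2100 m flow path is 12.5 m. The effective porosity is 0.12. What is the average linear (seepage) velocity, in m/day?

Hydraulic gradient i = Δh / L = 12.5 / 2100 = 0.005952.
Darcy flux q = K · i = 0.8770 × 0.005952 = 0.005220 m/day.
Seepage velocity v = q / n_e = 0.005220 / 0.12 = 0.04350 m/day.

0.0435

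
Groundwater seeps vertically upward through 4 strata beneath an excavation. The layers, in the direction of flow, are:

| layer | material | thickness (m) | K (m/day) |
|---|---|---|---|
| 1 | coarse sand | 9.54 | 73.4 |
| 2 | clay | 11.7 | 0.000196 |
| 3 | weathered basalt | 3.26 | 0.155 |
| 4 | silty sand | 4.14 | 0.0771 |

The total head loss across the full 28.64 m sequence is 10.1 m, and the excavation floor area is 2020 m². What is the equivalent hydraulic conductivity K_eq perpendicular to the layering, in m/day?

0.000479

Flow is perpendicular to layering, so the layers act in series and the equivalent K is the thickness-weighted harmonic mean.
Total thickness L = 9.54 + 11.7 + 3.26 + 4.14 = 28.64 m.
Σ(b_i/K_i) = 9.54/73.4 + 11.7/0.000196 + 3.26/0.155 + 4.14/0.0771 = 59769 d.
K_eq = L / Σ(b_i/K_i) = 28.64 / 59769 = 0.0004792 m/day.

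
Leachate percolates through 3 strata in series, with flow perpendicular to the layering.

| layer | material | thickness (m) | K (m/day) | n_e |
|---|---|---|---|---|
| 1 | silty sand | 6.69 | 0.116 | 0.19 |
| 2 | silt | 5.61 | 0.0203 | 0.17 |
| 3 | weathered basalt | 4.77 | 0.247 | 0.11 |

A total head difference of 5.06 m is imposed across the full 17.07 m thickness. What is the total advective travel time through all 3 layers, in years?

0.526

With flow normal to the layers, continuity requires the same specific discharge q through every layer.
Σ(b_i/K_i) = 6.69/0.116 + 5.61/0.0203 + 4.77/0.247 = 353.3 d.
q = Δh / Σ(b_i/K_i) = 5.06 / 353.3 = 0.01432 m/day.
In each layer the seepage velocity is v_i = q/n_i, so the layer transit time is t_i = b_i·n_i / q:
  layer 1 (silty sand): t_1 = 6.69 × 0.19 / 0.01432 = 88.76 d
  layer 2 (silt): t_2 = 5.61 × 0.17 / 0.01432 = 66.60 d
  layer 3 (weathered basalt): t_3 = 4.77 × 0.11 / 0.01432 = 36.64 d
Total t = Σ t_i = 192.0 days = 0.5257 years.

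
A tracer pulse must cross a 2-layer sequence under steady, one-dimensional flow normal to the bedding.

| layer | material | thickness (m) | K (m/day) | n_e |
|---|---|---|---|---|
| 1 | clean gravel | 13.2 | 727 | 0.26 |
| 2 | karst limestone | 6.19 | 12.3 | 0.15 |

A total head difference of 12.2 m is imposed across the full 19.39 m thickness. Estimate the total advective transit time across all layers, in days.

With flow normal to the layers, continuity requires the same specific discharge q through every layer.
Σ(b_i/K_i) = 13.2/727 + 6.19/12.3 = 0.5214 d.
q = Δh / Σ(b_i/K_i) = 12.2 / 0.5214 = 23.40 m/day.
In each layer the seepage velocity is v_i = q/n_i, so the layer transit time is t_i = b_i·n_i / q:
  layer 1 (clean gravel): t_1 = 13.2 × 0.26 / 23.40 = 0.1467 d
  layer 2 (karst limestone): t_2 = 6.19 × 0.15 / 23.40 = 0.03968 d
Total t = Σ t_i = 0.1864 days.

0.186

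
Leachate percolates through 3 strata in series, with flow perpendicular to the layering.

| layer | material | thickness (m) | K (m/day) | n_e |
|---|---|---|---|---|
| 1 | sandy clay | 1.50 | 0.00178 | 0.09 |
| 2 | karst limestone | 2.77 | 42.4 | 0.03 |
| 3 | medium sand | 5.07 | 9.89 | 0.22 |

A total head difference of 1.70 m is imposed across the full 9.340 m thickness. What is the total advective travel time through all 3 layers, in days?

661

With flow normal to the layers, continuity requires the same specific discharge q through every layer.
Σ(b_i/K_i) = 1.50/0.00178 + 2.77/42.4 + 5.07/9.89 = 843.3 d.
q = Δh / Σ(b_i/K_i) = 1.70 / 843.3 = 0.002016 m/day.
In each layer the seepage velocity is v_i = q/n_i, so the layer transit time is t_i = b_i·n_i / q:
  layer 1 (sandy clay): t_1 = 1.50 × 0.09 / 0.002016 = 66.97 d
  layer 2 (karst limestone): t_2 = 2.77 × 0.03 / 0.002016 = 41.22 d
  layer 3 (medium sand): t_3 = 5.07 × 0.22 / 0.002016 = 553.3 d
Total t = Σ t_i = 661.5 days.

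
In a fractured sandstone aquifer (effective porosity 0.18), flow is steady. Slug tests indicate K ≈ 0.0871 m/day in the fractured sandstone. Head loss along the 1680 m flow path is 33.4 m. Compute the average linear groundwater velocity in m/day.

Hydraulic gradient i = Δh / L = 33.4 / 1680 = 0.01988.
Darcy flux q = K · i = 0.08710 × 0.01988 = 0.001732 m/day.
Seepage velocity v = q / n_e = 0.001732 / 0.18 = 0.009620 m/day.

0.00962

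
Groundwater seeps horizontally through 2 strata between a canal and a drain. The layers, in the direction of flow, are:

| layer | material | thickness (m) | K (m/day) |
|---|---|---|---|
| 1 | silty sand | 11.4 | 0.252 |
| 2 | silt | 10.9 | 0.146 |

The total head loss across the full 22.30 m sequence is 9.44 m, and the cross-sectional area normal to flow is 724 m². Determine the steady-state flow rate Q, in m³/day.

57.0

Flow is perpendicular to layering, so the layers act in series and the equivalent K is the thickness-weighted harmonic mean.
Total thickness L = 11.4 + 10.9 = 22.30 m.
Σ(b_i/K_i) = 11.4/0.252 + 10.9/0.146 = 119.9 d.
K_eq = L / Σ(b_i/K_i) = 22.30 / 119.9 = 0.1860 m/day.
Q = K_eq · A · (Δh/L) = 0.1860 × 724 × (9.44/22.30) = 57.00 m³/day.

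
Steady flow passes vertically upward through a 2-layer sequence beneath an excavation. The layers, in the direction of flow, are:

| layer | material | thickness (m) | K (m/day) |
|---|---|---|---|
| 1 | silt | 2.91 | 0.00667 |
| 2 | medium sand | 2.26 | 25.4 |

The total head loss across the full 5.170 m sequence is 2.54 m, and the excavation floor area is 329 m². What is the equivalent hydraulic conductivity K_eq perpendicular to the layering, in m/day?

Flow is perpendicular to layering, so the layers act in series and the equivalent K is the thickness-weighted harmonic mean.
Total thickness L = 2.91 + 2.26 = 5.170 m.
Σ(b_i/K_i) = 2.91/0.00667 + 2.26/25.4 = 436.4 d.
K_eq = L / Σ(b_i/K_i) = 5.170 / 436.4 = 0.01185 m/day.

0.0118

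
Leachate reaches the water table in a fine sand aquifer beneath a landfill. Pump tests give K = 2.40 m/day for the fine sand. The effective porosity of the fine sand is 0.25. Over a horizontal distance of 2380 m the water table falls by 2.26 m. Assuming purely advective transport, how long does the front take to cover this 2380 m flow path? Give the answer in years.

715

Hydraulic gradient i = Δh / L = 2.26 / 2380 = 0.0009496.
Darcy flux q = K · i = 2.400 × 0.0009496 = 0.002279 m/day.
Seepage velocity v = q / n_e = 0.002279 / 0.25 = 0.009116 m/day.
Travel time t = L / v = 2380 / 0.009116 = 2.611e+05 days = 714.8 years.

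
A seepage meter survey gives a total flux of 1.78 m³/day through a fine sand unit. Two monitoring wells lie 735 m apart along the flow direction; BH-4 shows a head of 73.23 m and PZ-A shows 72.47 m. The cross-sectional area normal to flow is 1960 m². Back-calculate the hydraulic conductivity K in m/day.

0.878

Hydraulic gradient i = (73.23 − 72.47) / 735 = 0.76 / 735 = 0.001034.
From Q = K·A·i, K = Q / (A·i) = 1.78 / (1960 × 0.001034) = 0.8783 m/day.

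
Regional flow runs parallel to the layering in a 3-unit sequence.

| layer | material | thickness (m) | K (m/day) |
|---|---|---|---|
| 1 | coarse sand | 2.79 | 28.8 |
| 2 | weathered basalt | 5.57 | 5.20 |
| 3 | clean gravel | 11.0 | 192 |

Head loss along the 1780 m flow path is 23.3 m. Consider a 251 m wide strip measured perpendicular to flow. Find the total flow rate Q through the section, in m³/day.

Flow is parallel to layering, so each bed carries its own Darcy discharge and the transmissivities add.
Σ(K_i·b_i) = 28.8×2.79 + 5.20×5.57 + 192×11.0 = 2221 m²/day.
Hydraulic gradient i = Δh / L = 23.3 / 1780 = 0.01309.
Q = Σ(K_i·b_i) · W · i = 2221 × 251 × 0.01309 = 7298 m³/day.

7300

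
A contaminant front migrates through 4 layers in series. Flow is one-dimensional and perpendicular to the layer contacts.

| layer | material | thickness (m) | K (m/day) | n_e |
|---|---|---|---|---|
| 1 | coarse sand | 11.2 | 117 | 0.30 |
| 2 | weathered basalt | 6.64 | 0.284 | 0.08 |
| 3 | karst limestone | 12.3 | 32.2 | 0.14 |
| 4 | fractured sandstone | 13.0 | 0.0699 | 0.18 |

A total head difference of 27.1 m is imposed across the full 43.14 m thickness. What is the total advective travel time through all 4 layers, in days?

61.6

With flow normal to the layers, continuity requires the same specific discharge q through every layer.
Σ(b_i/K_i) = 11.2/117 + 6.64/0.284 + 12.3/32.2 + 13.0/0.0699 = 209.8 d.
q = Δh / Σ(b_i/K_i) = 27.1 / 209.8 = 0.1291 m/day.
In each layer the seepage velocity is v_i = q/n_i, so the layer transit time is t_i = b_i·n_i / q:
  layer 1 (coarse sand): t_1 = 11.2 × 0.30 / 0.1291 = 26.02 d
  layer 2 (weathered basalt): t_2 = 6.64 × 0.08 / 0.1291 = 4.113 d
  layer 3 (karst limestone): t_3 = 12.3 × 0.14 / 0.1291 = 13.33 d
  layer 4 (fractured sandstone): t_4 = 13.0 × 0.18 / 0.1291 = 18.12 d
Total t = Σ t_i = 61.58 days.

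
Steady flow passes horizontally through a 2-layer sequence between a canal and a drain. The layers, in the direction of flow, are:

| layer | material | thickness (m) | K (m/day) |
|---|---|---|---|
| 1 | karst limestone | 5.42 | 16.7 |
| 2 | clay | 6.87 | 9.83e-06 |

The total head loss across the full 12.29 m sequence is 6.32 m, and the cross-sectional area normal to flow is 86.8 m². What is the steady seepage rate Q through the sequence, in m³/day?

0.000785

Flow is perpendicular to layering, so the layers act in series and the equivalent K is the thickness-weighted harmonic mean.
Total thickness L = 5.42 + 6.87 = 12.29 m.
Σ(b_i/K_i) = 5.42/16.7 + 6.87/9.83e-06 = 6.989e+05 d.
K_eq = L / Σ(b_i/K_i) = 12.29 / 6.989e+05 = 1.759e-05 m/day.
Q = K_eq · A · (Δh/L) = 1.759e-05 × 86.8 × (6.32/12.29) = 0.0007849 m³/day.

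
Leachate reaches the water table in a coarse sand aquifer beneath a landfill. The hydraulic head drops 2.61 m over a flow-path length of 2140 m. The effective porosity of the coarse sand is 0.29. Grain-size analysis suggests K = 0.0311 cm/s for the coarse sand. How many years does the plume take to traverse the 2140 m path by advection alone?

Convert K: 0.0311 cm/s × 864 = 26.87 m/day.
Hydraulic gradient i = Δh / L = 2.61 / 2140 = 0.001220.
Darcy flux q = K · i = 26.87 × 0.001220 = 0.03277 m/day.
Seepage velocity v = q / n_e = 0.03277 / 0.29 = 0.1130 m/day.
Travel time t = L / v = 2140 / 0.1130 = 18937 days = 51.85 years.

51.8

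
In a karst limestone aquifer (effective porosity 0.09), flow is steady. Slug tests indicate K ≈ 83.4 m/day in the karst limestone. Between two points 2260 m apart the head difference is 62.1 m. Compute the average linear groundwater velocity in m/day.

25.5

Hydraulic gradient i = Δh / L = 62.1 / 2260 = 0.02748.
Darcy flux q = K · i = 83.40 × 0.02748 = 2.292 m/day.
Seepage velocity v = q / n_e = 2.292 / 0.09 = 25.46 m/day.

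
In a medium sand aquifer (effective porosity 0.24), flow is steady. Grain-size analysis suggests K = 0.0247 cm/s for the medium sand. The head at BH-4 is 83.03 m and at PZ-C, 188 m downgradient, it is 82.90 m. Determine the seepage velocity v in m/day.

0.0615

Convert K: 0.0247 cm/s × 864 = 21.34 m/day.
Hydraulic gradient i = (83.03 − 82.90) / 188 = 0.13 / 188 = 0.0006915.
Darcy flux q = K · i = 21.34 × 0.0006915 = 0.01476 m/day.
Seepage velocity v = q / n_e = 0.01476 / 0.24 = 0.06149 m/day.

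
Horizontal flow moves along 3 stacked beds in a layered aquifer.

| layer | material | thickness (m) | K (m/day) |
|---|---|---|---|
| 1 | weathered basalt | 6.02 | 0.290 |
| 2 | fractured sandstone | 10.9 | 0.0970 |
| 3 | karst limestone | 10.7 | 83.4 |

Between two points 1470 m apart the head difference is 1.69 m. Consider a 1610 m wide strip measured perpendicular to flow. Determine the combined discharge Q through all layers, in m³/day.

1660

Flow is parallel to layering, so each bed carries its own Darcy discharge and the transmissivities add.
Σ(K_i·b_i) = 0.290×6.02 + 0.0970×10.9 + 83.4×10.7 = 895.2 m²/day.
Hydraulic gradient i = Δh / L = 1.69 / 1470 = 0.001150.
Q = Σ(K_i·b_i) · W · i = 895.2 × 1610 × 0.001150 = 1657 m³/day.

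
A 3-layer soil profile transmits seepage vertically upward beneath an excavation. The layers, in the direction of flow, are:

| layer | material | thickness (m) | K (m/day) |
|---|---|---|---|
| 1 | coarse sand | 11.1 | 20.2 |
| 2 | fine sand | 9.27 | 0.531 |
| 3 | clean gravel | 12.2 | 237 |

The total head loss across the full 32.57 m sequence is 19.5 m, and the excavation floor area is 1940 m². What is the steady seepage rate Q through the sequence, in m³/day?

2090

Flow is perpendicular to layering, so the layers act in series and the equivalent K is the thickness-weighted harmonic mean.
Total thickness L = 11.1 + 9.27 + 12.2 = 32.57 m.
Σ(b_i/K_i) = 11.1/20.2 + 9.27/0.531 + 12.2/237 = 18.06 d.
K_eq = L / Σ(b_i/K_i) = 32.57 / 18.06 = 1.804 m/day.
Q = K_eq · A · (Δh/L) = 1.804 × 1940 × (19.5/32.57) = 2095 m³/day.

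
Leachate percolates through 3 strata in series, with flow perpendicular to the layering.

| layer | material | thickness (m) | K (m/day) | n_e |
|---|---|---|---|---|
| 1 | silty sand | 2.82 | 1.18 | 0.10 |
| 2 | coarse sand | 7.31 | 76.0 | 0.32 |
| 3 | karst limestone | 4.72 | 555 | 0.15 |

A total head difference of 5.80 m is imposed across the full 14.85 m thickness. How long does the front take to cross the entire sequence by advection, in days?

With flow normal to the layers, continuity requires the same specific discharge q through every layer.
Σ(b_i/K_i) = 2.82/1.18 + 7.31/76.0 + 4.72/555 = 2.495 d.
q = Δh / Σ(b_i/K_i) = 5.80 / 2.495 = 2.325 m/day.
In each layer the seepage velocity is v_i = q/n_i, so the layer transit time is t_i = b_i·n_i / q:
  layer 1 (silty sand): t_1 = 2.82 × 0.10 / 2.325 = 0.1213 d
  layer 2 (coarse sand): t_2 = 7.31 × 0.32 / 2.325 = 1.006 d
  layer 3 (karst limestone): t_3 = 4.72 × 0.15 / 2.325 = 0.3045 d
Total t = Σ t_i = 1.432 days.

1.43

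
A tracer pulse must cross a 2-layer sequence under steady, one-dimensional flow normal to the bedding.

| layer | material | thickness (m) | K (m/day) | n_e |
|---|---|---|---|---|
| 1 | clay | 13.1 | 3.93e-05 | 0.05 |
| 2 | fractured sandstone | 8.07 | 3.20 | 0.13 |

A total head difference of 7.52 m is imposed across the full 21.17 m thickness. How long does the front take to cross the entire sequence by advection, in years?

With flow normal to the layers, continuity requires the same specific discharge q through every layer.
Σ(b_i/K_i) = 13.1/3.93e-05 + 8.07/3.20 = 3.333e+05 d.
q = Δh / Σ(b_i/K_i) = 7.52 / 3.333e+05 = 2.256e-05 m/day.
In each layer the seepage velocity is v_i = q/n_i, so the layer transit time is t_i = b_i·n_i / q:
  layer 1 (clay): t_1 = 13.1 × 0.05 / 2.256e-05 = 29034 d
  layer 2 (fractured sandstone): t_2 = 8.07 × 0.13 / 2.256e-05 = 46503 d
Total t = Σ t_i = 75537 days = 206.8 years.

207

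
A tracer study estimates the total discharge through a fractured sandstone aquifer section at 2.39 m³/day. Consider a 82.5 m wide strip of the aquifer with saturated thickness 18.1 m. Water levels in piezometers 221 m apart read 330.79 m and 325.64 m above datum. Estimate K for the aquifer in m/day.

Cross-sectional area A = 82.5 × 18.1 = 1493 m².
Hydraulic gradient i = (330.79 − 325.64) / 221 = 5.15 / 221 = 0.02330.
From Q = K·A·i, K = Q / (A·i) = 2.39 / (1493 × 0.02330) = 0.06868 m/day.

0.0687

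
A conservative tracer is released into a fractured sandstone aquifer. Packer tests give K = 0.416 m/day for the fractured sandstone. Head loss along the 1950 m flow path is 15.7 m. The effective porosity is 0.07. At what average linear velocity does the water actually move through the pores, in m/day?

Hydraulic gradient i = Δh / L = 15.7 / 1950 = 0.008051.
Darcy flux q = K · i = 0.4160 × 0.008051 = 0.003349 m/day.
Seepage velocity v = q / n_e = 0.003349 / 0.07 = 0.04785 m/day.

0.0478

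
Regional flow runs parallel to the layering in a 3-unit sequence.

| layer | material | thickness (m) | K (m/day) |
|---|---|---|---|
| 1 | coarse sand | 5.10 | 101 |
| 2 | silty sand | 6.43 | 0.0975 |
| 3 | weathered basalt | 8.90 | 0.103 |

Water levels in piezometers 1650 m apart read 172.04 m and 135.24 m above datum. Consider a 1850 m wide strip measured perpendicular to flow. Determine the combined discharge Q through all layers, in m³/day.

21300

Flow is parallel to layering, so each bed carries its own Darcy discharge and the transmissivities add.
Σ(K_i·b_i) = 101×5.10 + 0.0975×6.43 + 0.103×8.90 = 516.6 m²/day.
Hydraulic gradient i = (172.04 − 135.24) / 1650 = 36.8 / 1650 = 0.02230.
Q = Σ(K_i·b_i) · W · i = 516.6 × 1850 × 0.02230 = 21317 m³/day.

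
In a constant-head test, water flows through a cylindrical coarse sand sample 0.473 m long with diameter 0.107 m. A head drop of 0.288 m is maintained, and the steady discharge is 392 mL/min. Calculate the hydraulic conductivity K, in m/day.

103

Cross-sectional area A = π·(d/2)² = π × (0.107/2)² = 0.008992 m².
Convert discharge: 392 mL/min = 6.533e-06 m³/s.
Darcy's law rearranged: K = Q·L / (A·Δh) = 6.533e-06 × 0.473 / (0.008992 × 0.288) = 0.001193 m/s = 103.1 m/day.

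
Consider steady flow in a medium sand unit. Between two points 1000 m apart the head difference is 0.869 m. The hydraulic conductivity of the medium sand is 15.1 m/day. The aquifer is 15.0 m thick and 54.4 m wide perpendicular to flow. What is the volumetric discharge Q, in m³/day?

10.7

Cross-sectional area A = 54.4 × 15.0 = 816.0 m².
Hydraulic gradient i = Δh / L = 0.869 / 1000 = 0.0008690.
Darcy's law: Q = K · A · i = 15.10 × 816.0 × 0.0008690 = 10.71 m³/day.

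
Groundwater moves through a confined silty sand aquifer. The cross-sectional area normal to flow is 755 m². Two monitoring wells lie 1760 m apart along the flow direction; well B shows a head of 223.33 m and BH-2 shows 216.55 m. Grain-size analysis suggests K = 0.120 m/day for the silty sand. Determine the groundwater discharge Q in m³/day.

0.349

Hydraulic gradient i = (223.33 − 216.55) / 1760 = 6.78 / 1760 = 0.003852.
Darcy's law: Q = K · A · i = 0.1200 × 755.0 × 0.003852 = 0.3490 m³/day.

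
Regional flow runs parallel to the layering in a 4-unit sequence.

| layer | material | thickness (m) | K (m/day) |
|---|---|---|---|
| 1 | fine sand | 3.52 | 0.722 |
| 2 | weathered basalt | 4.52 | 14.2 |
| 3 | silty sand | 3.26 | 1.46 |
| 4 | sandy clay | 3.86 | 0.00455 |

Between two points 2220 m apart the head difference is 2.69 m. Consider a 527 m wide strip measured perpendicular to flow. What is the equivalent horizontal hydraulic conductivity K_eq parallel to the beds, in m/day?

Flow is parallel to layering, so each bed carries its own Darcy discharge and the transmissivities add.
Σ(K_i·b_i) = 0.722×3.52 + 14.2×4.52 + 1.46×3.26 + 0.00455×3.86 = 71.50 m²/day.
Total thickness b = 15.16 m, so K_eq = Σ(K_i·b_i)/b = 4.717 m/day.

4.72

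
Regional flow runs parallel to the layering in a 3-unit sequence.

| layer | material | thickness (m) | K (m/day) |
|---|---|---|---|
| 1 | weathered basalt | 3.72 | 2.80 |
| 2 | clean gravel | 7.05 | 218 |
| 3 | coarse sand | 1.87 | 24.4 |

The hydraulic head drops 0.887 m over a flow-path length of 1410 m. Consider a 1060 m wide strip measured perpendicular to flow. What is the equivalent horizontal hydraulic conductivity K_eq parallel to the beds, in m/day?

Flow is parallel to layering, so each bed carries its own Darcy discharge and the transmissivities add.
Σ(K_i·b_i) = 2.80×3.72 + 218×7.05 + 24.4×1.87 = 1593 m²/day.
Total thickness b = 12.64 m, so K_eq = Σ(K_i·b_i)/b = 126.0 m/day.

126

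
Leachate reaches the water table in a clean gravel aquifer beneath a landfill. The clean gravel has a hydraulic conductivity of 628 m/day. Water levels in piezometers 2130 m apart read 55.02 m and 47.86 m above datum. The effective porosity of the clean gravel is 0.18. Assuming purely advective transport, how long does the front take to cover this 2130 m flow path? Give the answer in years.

Hydraulic gradient i = (55.02 − 47.86) / 2130 = 7.16 / 2130 = 0.003362.
Darcy flux q = K · i = 628.0 × 0.003362 = 2.111 m/day.
Seepage velocity v = q / n_e = 2.111 / 0.18 = 11.73 m/day.
Travel time t = L / v = 2130 / 11.73 = 181.6 days = 0.4972 years.

0.497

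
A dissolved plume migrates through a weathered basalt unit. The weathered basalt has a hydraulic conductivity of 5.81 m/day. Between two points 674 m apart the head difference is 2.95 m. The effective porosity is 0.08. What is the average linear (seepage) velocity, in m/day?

Hydraulic gradient i = Δh / L = 2.95 / 674 = 0.004377.
Darcy flux q = K · i = 5.810 × 0.004377 = 0.02543 m/day.
Seepage velocity v = q / n_e = 0.02543 / 0.08 = 0.3179 m/day.

0.318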